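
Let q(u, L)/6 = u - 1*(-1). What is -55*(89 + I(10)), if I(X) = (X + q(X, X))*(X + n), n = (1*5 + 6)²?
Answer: -552475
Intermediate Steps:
q(u, L) = 6 + 6*u (q(u, L) = 6*(u - 1*(-1)) = 6*(u + 1) = 6*(1 + u) = 6 + 6*u)
n = 121 (n = (5 + 6)² = 11² = 121)
I(X) = (6 + 7*X)*(121 + X) (I(X) = (X + (6 + 6*X))*(X + 121) = (6 + 7*X)*(121 + X))
-55*(89 + I(10)) = -55*(89 + (726 + 7*10² + 853*10)) = -55*(89 + (726 + 7*100 + 8530)) = -55*(89 + (726 + 700 + 8530)) = -55*(89 + 9956) = -55*10045 = -552475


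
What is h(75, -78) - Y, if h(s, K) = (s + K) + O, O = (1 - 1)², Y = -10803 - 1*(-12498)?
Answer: -1698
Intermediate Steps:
Y = 1695 (Y = -10803 + 12498 = 1695)
O = 0 (O = 0² = 0)
h(s, K) = K + s (h(s, K) = (s + K) + 0 = (K + s) + 0 = K + s)
h(75, -78) - Y = (-78 + 75) - 1*1695 = -3 - 1695 = -1698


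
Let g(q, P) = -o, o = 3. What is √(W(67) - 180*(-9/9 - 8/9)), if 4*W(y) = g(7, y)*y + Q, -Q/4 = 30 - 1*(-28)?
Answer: 3*√103/2 ≈ 15.223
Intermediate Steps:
g(q, P) = -3 (g(q, P) = -1*3 = -3)
Q = -232 (Q = -4*(30 - 1*(-28)) = -4*(30 + 28) = -4*58 = -232)
W(y) = -58 - 3*y/4 (W(y) = (-3*y - 232)/4 = (-232 - 3*y)/4 = -58 - 3*y/4)
√(W(67) - 180*(-9/9 - 8/9)) = √((-58 - ¾*67) - 180*(-9/9 - 8/9)) = √((-58 - 201/4) - 180*(-9*⅑ - 8*⅑)) = √(-433/4 - 180*(-1 - 8/9)) = √(-433/4 - 180*(-17/9)) = √(-433/4 + 340) = √(927/4) = 3*√103/2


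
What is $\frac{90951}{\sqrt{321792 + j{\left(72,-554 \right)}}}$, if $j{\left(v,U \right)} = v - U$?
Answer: $\frac{90951 \sqrt{322418}}{322418} \approx 160.18$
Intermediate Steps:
$\frac{90951}{\sqrt{321792 + j{\left(72,-554 \right)}}} = \frac{90951}{\sqrt{321792 + \left(72 - -554\right)}} = \frac{90951}{\sqrt{321792 + \left(72 + 554\right)}} = \frac{90951}{\sqrt{321792 + 626}} = \frac{90951}{\sqrt{322418}} = 90951 \frac{\sqrt{322418}}{322418} = \frac{90951 \sqrt{322418}}{322418}$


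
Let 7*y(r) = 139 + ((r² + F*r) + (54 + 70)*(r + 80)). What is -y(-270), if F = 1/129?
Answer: -2127507/301 ≈ -7068.1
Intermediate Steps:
F = 1/129 ≈ 0.0077519
y(r) = 1437 + r²/7 + 15997*r/903 (y(r) = (139 + ((r² + r/129) + (54 + 70)*(r + 80)))/7 = (139 + ((r² + r/129) + 124*(80 + r)))/7 = (139 + ((r² + r/129) + (9920 + 124*r)))/7 = (139 + (9920 + r² + 15997*r/129))/7 = (10059 + r² + 15997*r/129)/7 = 1437 + r²/7 + 15997*r/903)
-y(-270) = -(1437 + (⅐)*(-270)² + (15997/903)*(-270)) = -(1437 + (⅐)*72900 - 1439730/301) = -(1437 + 72900/7 - 1439730/301) = -1*2127507/301 = -2127507/301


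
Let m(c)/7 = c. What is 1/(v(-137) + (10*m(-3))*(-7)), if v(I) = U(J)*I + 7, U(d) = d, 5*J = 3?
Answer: 5/6974 ≈ 0.00071695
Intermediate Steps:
J = ⅗ (J = (⅕)*3 = ⅗ ≈ 0.60000)
m(c) = 7*c
v(I) = 7 + 3*I/5 (v(I) = 3*I/5 + 7 = 7 + 3*I/5)
1/(v(-137) + (10*m(-3))*(-7)) = 1/((7 + (⅗)*(-137)) + (10*(7*(-3)))*(-7)) = 1/((7 - 411/5) + (10*(-21))*(-7)) = 1/(-376/5 - 210*(-7)) = 1/(-376/5 + 1470) = 1/(6974/5) = 5/6974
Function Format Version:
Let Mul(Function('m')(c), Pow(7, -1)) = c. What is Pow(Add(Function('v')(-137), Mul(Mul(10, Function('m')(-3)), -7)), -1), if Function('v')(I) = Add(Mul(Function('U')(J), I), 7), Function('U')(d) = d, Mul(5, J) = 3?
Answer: Rational(5, 6974) ≈ 0.00071695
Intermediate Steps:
J = Rational(3, 5) (J = Mul(Rational(1, 5), 3) = Rational(3, 5) ≈ 0.60000)
Function('m')(c) = Mul(7, c)
Function('v')(I) = Add(7, Mul(Rational(3, 5), I)) (Function('v')(I) = Add(Mul(Rational(3, 5), I), 7) = Add(7, Mul(Rational(3, 5), I)))
Pow(Add(Function('v')(-137), Mul(Mul(10, Function('m')(-3)), -7)), -1) = Pow(Add(Add(7, Mul(Rational(3, 5), -137)), Mul(Mul(10, Mul(7, -3)), -7)), -1) = Pow(Add(Add(7, Rational(-411, 5)), Mul(Mul(10, -21), -7)), -1) = Pow(Add(Rational(-376, 5), Mul(-210, -7)), -1) = Pow(Add(Rational(-376, 5), 1470), -1) = Pow(Rational(6974, 5), -1) = Rational(5, 6974)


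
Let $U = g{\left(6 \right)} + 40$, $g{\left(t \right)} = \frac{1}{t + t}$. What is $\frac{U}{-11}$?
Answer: $- \frac{481}{132} \approx -3.6439$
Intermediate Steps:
$g{\left(t \right)} = \frac{1}{2 t}$
$U = \frac{481}{12}$ ($U = \frac{1}{2 \cdot 6} + 40 = \frac{1}{2} \cdot \frac{1}{6} + 40 = \frac{1}{12} + 40 = \frac{481}{12} \approx 40.083$)
$\frac{U}{-11} = \frac{1}{-11} \cdot \frac{481}{12} = \left(- \frac{1}{11}\right) \frac{481}{12} = - \frac{481}{132}$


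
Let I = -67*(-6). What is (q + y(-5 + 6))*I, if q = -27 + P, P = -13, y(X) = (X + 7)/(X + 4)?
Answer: -77184/5 ≈ -15437.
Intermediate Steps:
y(X) = (7 + X)/(4 + X)
I = 402
q = -40 (q = -27 - 13 = -40)
(q + y(-5 + 6))*I = (-40 + (7 + (-5 + 6))/(4 + (-5 + 6)))*402 = (-40 + (7 + 1)/(4 + 1))*402 = (-40 + 8/5)*402 = -192/5*402 = -77184/5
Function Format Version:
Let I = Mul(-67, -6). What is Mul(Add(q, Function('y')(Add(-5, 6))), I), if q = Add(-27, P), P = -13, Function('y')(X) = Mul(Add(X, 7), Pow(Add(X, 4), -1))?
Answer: Rational(-77184, 5) ≈ -15437.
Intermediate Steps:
Function('y')(X) = Mul(Pow(Add(4, X), -1), Add(7, X)) (Function('y')(X) = Mul(Add(7, X), Pow(Add(4, X), -1)) = Mul(Pow(Add(4, X), -1), Add(7, X)))
I = 402
q = -40 (q = Add(-27, -13) = -40)
Mul(Add(q, Function('y')(Add(-5, 6))), I) = Mul(Add(-40, Mul(Pow(Add(4, Add(-5, 6)), -1), Add(7, Add(-5, 6)))), 402) = Mul(Add(-40, Mul(Pow(Add(4, 1), -1), Add(7, 1))), 402) = Mul(Add(-40, Mul(Pow(5, -1), 8)), 402) = Mul(Add(-40, Mul(Rational(1, 5), 8)), 402) = Mul(Add(-40, Rational(8, 5)), 402) = Mul(Rational(-192, 5), 402) = Rational(-77184, 5)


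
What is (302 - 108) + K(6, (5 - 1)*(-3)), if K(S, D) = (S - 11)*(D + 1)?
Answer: 249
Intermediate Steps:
K(S, D) = (1 + D)*(-11 + S) (K(S, D) = (-11 + S)*(1 + D) = (1 + D)*(-11 + S))
(302 - 108) + K(6, (5 - 1)*(-3)) = (302 - 108) + (-11 + 6 - 11*(5 - 1)*(-3) + ((5 - 1)*(-3))*6) = 194 + (-11 + 6 - 44*(-3) + (4*(-3))*6) = 194 + (-11 + 6 - 11*(-12) - 12*6) = 194 + (-11 + 6 + 132 - 72) = 194 + 55 = 249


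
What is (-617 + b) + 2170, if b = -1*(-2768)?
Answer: 4321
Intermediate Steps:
b = 2768
(-617 + b) + 2170 = (-617 + 2768) + 2170 = 2151 + 2170 = 4321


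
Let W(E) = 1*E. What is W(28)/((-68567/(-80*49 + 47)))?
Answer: 108444/68567 ≈ 1.5816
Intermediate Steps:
W(E) = E
W(28)/((-68567/(-80*49 + 47))) = 28/((-68567/(-80*49 + 47))) = 28/((-68567/(-3920 + 47))) = 28/((-68567/(-3873))) = 28/((-68567*(-1/3873))) = 28/(68567/3873) = 28*(3873/68567) = 108444/68567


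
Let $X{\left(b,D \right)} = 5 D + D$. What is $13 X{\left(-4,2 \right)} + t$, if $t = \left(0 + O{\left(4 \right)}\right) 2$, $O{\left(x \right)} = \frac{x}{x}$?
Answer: $158$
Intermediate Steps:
$O{\left(x \right)} = 1$
$X{\left(b,D \right)} = 6 D$
$t = 2$ ($t = \left(0 + 1\right) 2 = 1 \cdot 2 = 2$)
$13 X{\left(-4,2 \right)} + t = 13 \cdot 6 \cdot 2 + 2 = 13 \cdot 12 + 2 = 156 + 2 = 158$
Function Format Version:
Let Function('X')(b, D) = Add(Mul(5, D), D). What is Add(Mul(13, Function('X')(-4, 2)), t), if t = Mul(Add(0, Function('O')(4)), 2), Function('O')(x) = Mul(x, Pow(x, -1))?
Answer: 158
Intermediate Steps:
Function('O')(x) = 1
Function('X')(b, D) = Mul(6, D)
t = 2 (t = Mul(Add(0, 1), 2) = Mul(1, 2) = 2)
Add(Mul(13, Function('X')(-4, 2)), t) = Add(Mul(13, Mul(6, 2)), 2) = Add(Mul(13, 12), 2) = Add(156, 2) = 158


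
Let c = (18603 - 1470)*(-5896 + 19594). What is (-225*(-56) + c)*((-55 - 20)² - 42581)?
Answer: -8673589238904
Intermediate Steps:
c = 234687834 (c = 17133*13698 = 234687834)
(-225*(-56) + c)*((-55 - 20)² - 42581) = (-225*(-56) + 234687834)*((-55 - 20)² - 42581) = (12600 + 234687834)*((-75)² - 42581) = 234700434*(5625 - 42581) = 234700434*(-36956) = -8673589238904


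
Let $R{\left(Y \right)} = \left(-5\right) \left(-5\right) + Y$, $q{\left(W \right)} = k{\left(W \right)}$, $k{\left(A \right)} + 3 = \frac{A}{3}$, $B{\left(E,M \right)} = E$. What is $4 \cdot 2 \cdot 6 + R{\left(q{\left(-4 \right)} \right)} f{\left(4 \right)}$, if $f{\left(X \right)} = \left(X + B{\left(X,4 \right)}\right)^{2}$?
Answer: $\frac{4112}{3} \approx 1370.7$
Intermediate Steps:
$k{\left(A \right)} = -3 + \frac{A}{3}$
$q{\left(W \right)} = -3 + \frac{W}{3}$
$f{\left(X \right)} = 4 X^{2}$ ($f{\left(X \right)} = \left(X + X\right)^{2} = \left(2 X\right)^{2} = 4 X^{2}$)
$R{\left(Y \right)} = 25 + Y$
$4 \cdot 2 \cdot 6 + R{\left(q{\left(-4 \right)} \right)} f{\left(4 \right)} = 4 \cdot 2 \cdot 6 + \left(25 + \left(-3 + \frac{1}{3} \left(-4\right)\right)\right) 4 \cdot 4^{2} = 8 \cdot 6 + \left(25 - \frac{13}{3}\right) 4 \cdot 16 = 48 + \left(25 - \frac{13}{3}\right) 64 = 48 + \frac{62}{3} \cdot 64 = 48 + \frac{3968}{3} = \frac{4112}{3}$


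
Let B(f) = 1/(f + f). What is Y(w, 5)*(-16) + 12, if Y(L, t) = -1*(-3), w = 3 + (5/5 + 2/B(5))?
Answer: -36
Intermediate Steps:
B(f) = 1/(2*f)
w = 24 (w = 3 + (5/5 + 2/(((½)/5))) = 3 + (5*(⅕) + 2/(((½)*(⅕)))) = 3 + (1 + 2/(⅒)) = 3 + (1 + 2*10) = 3 + (1 + 20) = 3 + 21 = 24)
Y(L, t) = 3
Y(w, 5)*(-16) + 12 = 3*(-16) + 12 = -48 + 12 = -36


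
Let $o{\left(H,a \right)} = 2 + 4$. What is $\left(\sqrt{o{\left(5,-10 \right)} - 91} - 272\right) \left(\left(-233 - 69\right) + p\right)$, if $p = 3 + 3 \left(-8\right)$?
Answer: $87856 - 323 i \sqrt{85} \approx 87856.0 - 2977.9 i$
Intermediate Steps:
$o{\left(H,a \right)} = 6$
$p = -21$ ($p = 3 - 24 = -21$)
$\left(\sqrt{o{\left(5,-10 \right)} - 91} - 272\right) \left(\left(-233 - 69\right) + p\right) = \left(\sqrt{6 - 91} - 272\right) \left(\left(-233 - 69\right) - 21\right) = \left(\sqrt{-85} - 272\right) \left(-302 - 21\right) = \left(i \sqrt{85} - 272\right) \left(-323\right) = \left(-272 + i \sqrt{85}\right) \left(-323\right) = 87856 - 323 i \sqrt{85}$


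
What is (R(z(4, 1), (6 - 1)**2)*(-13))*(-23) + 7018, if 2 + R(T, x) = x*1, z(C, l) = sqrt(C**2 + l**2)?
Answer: 13895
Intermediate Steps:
R(T, x) = -2 + x (R(T, x) = -2 + x*1 = -2 + x)
(R(z(4, 1), (6 - 1)**2)*(-13))*(-23) + 7018 = ((-2 + (6 - 1)**2)*(-13))*(-23) + 7018 = ((-2 + 5**2)*(-13))*(-23) + 7018 = ((-2 + 25)*(-13))*(-23) + 7018 = (23*(-13))*(-23) + 7018 = -299*(-23) + 7018 = 6877 + 7018 = 13895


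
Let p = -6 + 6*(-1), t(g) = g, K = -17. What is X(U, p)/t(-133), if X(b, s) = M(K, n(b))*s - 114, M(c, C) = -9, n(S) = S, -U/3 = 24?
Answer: 6/133 ≈ 0.045113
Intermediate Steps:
U = -72 (U = -3*24 = -72)
p = -12 (p = -6 - 6 = -12)
X(b, s) = -114 - 9*s (X(b, s) = -9*s - 114 = -114 - 9*s)
X(U, p)/t(-133) = (-114 - 9*(-12))/(-133) = (-114 + 108)*(-1/133) = -6*(-1/133) = 6/133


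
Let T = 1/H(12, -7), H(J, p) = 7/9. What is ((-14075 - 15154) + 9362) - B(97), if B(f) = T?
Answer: -139078/7 ≈ -19868.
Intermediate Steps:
H(J, p) = 7/9 (H(J, p) = 7*(⅑) = 7/9)
T = 9/7 (T = 1/(7/9) = 9/7 ≈ 1.2857)
B(f) = 9/7
((-14075 - 15154) + 9362) - B(97) = ((-14075 - 15154) + 9362) - 1*9/7 = (-29229 + 9362) - 9/7 = -19867 - 9/7 = -139078/7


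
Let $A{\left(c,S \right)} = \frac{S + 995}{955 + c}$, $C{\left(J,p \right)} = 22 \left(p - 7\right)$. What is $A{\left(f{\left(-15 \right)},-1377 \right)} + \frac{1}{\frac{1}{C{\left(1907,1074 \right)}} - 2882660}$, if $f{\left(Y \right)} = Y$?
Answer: $- \frac{274989684107}{676675608390} \approx -0.40638$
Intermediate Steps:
$C{\left(J,p \right)} = -154 + 22 p$ ($C{\left(J,p \right)} = 22 \left(-7 + p\right) = -154 + 22 p$)
$A{\left(c,S \right)} = \frac{995 + S}{955 + c}$
$A{\left(f{\left(-15 \right)},-1377 \right)} + \frac{1}{\frac{1}{C{\left(1907,1074 \right)}} - 2882660} = \frac{995 - 1377}{955 - 15} + \frac{1}{\frac{1}{-154 + 22 \cdot 1074} - 2882660} = \frac{1}{940} \left(-382\right) + \frac{1}{\frac{1}{-154 + 23628} - 2882660} = \frac{1}{940} \left(-382\right) + \frac{1}{\frac{1}{23474} - 2882660} = - \frac{191}{470} + \frac{1}{\frac{1}{23474} - 2882660} = - \frac{191}{470} + \frac{1}{- \frac{67667560839}{23474}} = - \frac{191}{470} - \frac{23474}{67667560839} = - \frac{274989684107}{676675608390}$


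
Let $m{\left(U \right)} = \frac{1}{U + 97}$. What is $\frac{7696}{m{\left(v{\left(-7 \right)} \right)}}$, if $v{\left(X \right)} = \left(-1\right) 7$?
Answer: $692640$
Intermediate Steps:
$v{\left(X \right)} = -7$
$m{\left(U \right)} = \frac{1}{97 + U}$
$\frac{7696}{m{\left(v{\left(-7 \right)} \right)}} = \frac{7696}{\frac{1}{97 - 7}} = \frac{7696}{\frac{1}{90}} = 7696 \frac{1}{\frac{1}{90}} = 7696 \cdot 90 = 692640$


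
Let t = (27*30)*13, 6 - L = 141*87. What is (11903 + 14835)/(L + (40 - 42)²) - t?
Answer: -129092948/12257 ≈ -10532.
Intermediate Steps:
L = -12261 (L = 6 - 141*87 = 6 - 1*12267 = 6 - 12267 = -12261)
t = 10530 (t = 810*13 = 10530)
(11903 + 14835)/(L + (40 - 42)²) - t = (11903 + 14835)/(-12261 + (40 - 42)²) - 1*10530 = 26738/(-12261 + (-2)²) - 10530 = 26738/(-12261 + 4) - 10530 = 26738/(-12257) - 10530 = 26738*(-1/12257) - 10530 = -26738/12257 - 10530 = -129092948/12257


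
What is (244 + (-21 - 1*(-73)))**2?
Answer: 87616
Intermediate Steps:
(244 + (-21 - 1*(-73)))**2 = (244 + (-21 + 73))**2 = (244 + 52)**2 = 296**2 = 87616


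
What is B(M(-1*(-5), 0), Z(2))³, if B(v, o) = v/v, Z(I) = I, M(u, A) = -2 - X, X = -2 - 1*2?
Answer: 1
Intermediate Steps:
X = -4 (X = -2 - 2 = -4)
M(u, A) = 2 (M(u, A) = -2 - 1*(-4) = -2 + 4 = 2)
B(v, o) = 1
B(M(-1*(-5), 0), Z(2))³ = 1³ = 1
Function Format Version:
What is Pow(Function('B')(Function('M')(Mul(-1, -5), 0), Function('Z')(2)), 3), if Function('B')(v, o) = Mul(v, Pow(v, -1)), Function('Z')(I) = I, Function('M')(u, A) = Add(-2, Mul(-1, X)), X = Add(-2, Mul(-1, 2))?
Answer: 1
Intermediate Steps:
X = -4 (X = Add(-2, -2) = -4)
Function('M')(u, A) = 2 (Function('M')(u, A) = Add(-2, Mul(-1, -4)) = Add(-2, 4) = 2)
Function('B')(v, o) = 1
Pow(Function('B')(Function('M')(Mul(-1, -5), 0), Function('Z')(2)), 3) = Pow(1, 3) = 1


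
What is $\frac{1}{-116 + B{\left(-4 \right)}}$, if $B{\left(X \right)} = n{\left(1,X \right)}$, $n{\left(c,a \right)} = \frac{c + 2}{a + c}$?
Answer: $- \frac{1}{117} \approx -0.008547$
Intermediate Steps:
$n{\left(c,a \right)} = \frac{2 + c}{a + c}$
$B{\left(X \right)} = \frac{3}{1 + X}$ ($B{\left(X \right)} = \frac{2 + 1}{X + 1} = \frac{1}{1 + X} 3 = \frac{3}{1 + X}$)
$\frac{1}{-116 + B{\left(-4 \right)}} = \frac{1}{-116 + \frac{3}{1 - 4}} = \frac{1}{-116 + \frac{3}{-3}} = \frac{1}{-116 + 3 \left(- \frac{1}{3}\right)} = \frac{1}{-116 - 1} = \frac{1}{-117} = - \frac{1}{117}$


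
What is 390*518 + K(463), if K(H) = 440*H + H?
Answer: 406203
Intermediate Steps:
K(H) = 441*H
390*518 + K(463) = 390*518 + 441*463 = 202020 + 204183 = 406203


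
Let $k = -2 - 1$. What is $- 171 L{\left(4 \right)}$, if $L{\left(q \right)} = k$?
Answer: $513$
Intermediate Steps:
$k = -3$ ($k = -2 - 1 = -3$)
$L{\left(q \right)} = -3$
$- 171 L{\left(4 \right)} = \left(-171\right) \left(-3\right) = 513$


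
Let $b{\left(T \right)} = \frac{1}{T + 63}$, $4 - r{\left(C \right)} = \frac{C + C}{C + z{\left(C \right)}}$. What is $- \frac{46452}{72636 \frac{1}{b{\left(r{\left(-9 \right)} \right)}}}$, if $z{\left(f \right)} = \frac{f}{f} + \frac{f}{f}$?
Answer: $- \frac{27097}{2729903} \approx -0.009926$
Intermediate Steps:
$z{\left(f \right)} = 2$ ($z{\left(f \right)} = 1 + 1 = 2$)
$r{\left(C \right)} = 4 - \frac{2 C}{2 + C}$ ($r{\left(C \right)} = 4 - \frac{C + C}{C + 2} = 4 - \frac{2 C}{2 + C}$)
$b{\left(T \right)} = \frac{1}{63 + T}$
$- \frac{46452}{72636 \frac{1}{b{\left(r{\left(-9 \right)} \right)}}} = - \frac{46452}{72636 \frac{1}{\frac{1}{63 + \frac{2 \left(4 - 9\right)}{2 - 9}}}} = - \frac{46452}{72636 \frac{1}{\frac{1}{63 + 2 \frac{1}{-7} \left(-5\right)}}} = - \frac{46452}{72636 \frac{1}{\frac{1}{63 + 2 \left(- \frac{1}{7}\right) \left(-5\right)}}} = - \frac{46452}{72636 \frac{1}{\frac{1}{63 + \frac{10}{7}}}} = - \frac{46452}{72636 \frac{1}{\frac{1}{\frac{451}{7}}}} = - \frac{46452}{72636 \frac{1}{\frac{7}{451}}} = - \frac{46452}{72636 \cdot \frac{451}{7}} = - \frac{46452}{\frac{32758836}{7}} = \left(-46452\right) \frac{7}{32758836} = - \frac{27097}{2729903}$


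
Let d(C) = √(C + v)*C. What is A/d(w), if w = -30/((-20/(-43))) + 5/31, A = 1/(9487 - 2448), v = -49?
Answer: 62*I*√435674/197308118417 ≈ 2.0741e-7*I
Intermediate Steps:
A = 1/7039 ≈ 0.00014207
w = -3989/62 (w = -30/((-20*(-1/43))) + 5*(1/31) = -30/20/43 + 5/31 = -30*43/20 + 5/31 = -129/2 + 5/31 = -3989/62 ≈ -64.339)
d(C) = C*√(-49 + C) (d(C) = √(C - 49)*C = √(-49 + C)*C = C*√(-49 + C))
A/d(w) = 1/(7039*((-3989*√(-49 - 3989/62)/62))) = 1/(7039*((-3989*I*√435674/3844))) = (62*I*√435674/28030703)/7039 = 62*I*√435674/197308118417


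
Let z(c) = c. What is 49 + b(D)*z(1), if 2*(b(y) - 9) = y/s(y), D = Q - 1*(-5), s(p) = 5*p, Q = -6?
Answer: 581/10 ≈ 58.100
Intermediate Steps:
D = -1 (D = -6 - 1*(-5) = -6 + 5 = -1)
b(y) = 91/10 (b(y) = 9 + (y/((5*y)))/2 = 9 + (y*(1/(5*y)))/2 = 9 + (½)*(⅕) = 9 + ⅒ = 91/10)
49 + b(D)*z(1) = 49 + (91/10)*1 = 49 + 91/10 = 581/10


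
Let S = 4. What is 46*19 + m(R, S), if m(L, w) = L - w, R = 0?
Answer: 870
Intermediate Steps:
46*19 + m(R, S) = 46*19 + (0 - 1*4) = 874 + (0 - 4) = 874 - 4 = 870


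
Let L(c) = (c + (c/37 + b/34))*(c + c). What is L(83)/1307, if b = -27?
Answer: 8817671/822103 ≈ 10.726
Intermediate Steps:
L(c) = 2*c*(-27/34 + 38*c/37) (L(c) = (c + (c/37 - 27/34))*(c + c) = (c + (c*(1/37) - 27*1/34))*(2*c) = (c + (c/37 - 27/34))*(2*c) = (c + (-27/34 + c/37))*(2*c) = (-27/34 + 38*c/37)*(2*c) = 2*c*(-27/34 + 38*c/37))
L(83)/1307 = ((1/629)*83*(-999 + 1292*83))/1307 = ((1/629)*83*(-999 + 107236))*(1/1307) = ((1/629)*83*106237)*(1/1307) = (8817671/629)*(1/1307) = 8817671/822103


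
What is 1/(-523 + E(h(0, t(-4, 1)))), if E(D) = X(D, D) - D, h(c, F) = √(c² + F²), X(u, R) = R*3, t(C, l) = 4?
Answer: -1/515 ≈ -0.0019417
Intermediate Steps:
X(u, R) = 3*R
h(c, F) = √(F² + c²)
E(D) = 2*D (E(D) = 3*D - D = 2*D)
1/(-523 + E(h(0, t(-4, 1)))) = 1/(-523 + 2*√(4² + 0²)) = 1/(-523 + 2*√(16 + 0)) = 1/(-523 + 2*√16) = 1/(-523 + 2*4) = 1/(-523 + 8) = 1/(-515) = -1/515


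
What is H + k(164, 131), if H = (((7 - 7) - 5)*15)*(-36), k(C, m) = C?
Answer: 2864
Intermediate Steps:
H = 2700 (H = ((0 - 5)*15)*(-36) = -5*15*(-36) = -75*(-36) = 2700)
H + k(164, 131) = 2700 + 164 = 2864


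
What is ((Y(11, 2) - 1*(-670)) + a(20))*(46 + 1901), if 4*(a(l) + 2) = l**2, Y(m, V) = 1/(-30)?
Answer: 14952311/10 ≈ 1.4952e+6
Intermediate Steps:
Y(m, V) = -1/30
a(l) = -2 + l**2/4
((Y(11, 2) - 1*(-670)) + a(20))*(46 + 1901) = ((-1/30 - 1*(-670)) + (-2 + (1/4)*20**2))*(46 + 1901) = ((-1/30 + 670) + (-2 + (1/4)*400))*1947 = (20099/30 + (-2 + 100))*1947 = (20099/30 + 98)*1947 = (23039/30)*1947 = 14952311/10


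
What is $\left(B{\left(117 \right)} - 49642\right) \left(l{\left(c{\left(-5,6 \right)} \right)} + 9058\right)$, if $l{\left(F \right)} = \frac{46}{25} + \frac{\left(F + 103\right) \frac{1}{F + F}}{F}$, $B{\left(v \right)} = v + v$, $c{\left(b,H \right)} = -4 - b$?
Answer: $- \frac{11254944768}{25} \approx -4.502 \cdot 10^{8}$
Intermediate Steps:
$B{\left(v \right)} = 2 v$
$l{\left(F \right)} = \frac{46}{25} + \frac{103 + F}{2 F^{2}}$ ($l{\left(F \right)} = 46 \cdot \frac{1}{25} + \frac{\left(103 + F\right) \frac{1}{2 F}}{F} = \frac{46}{25} + \frac{\left(103 + F\right) \frac{1}{2 F}}{F} = \frac{46}{25} + \frac{\frac{1}{2} \frac{1}{F} \left(103 + F\right)}{F} = \frac{46}{25} + \frac{103 + F}{2 F^{2}}$)
$\left(B{\left(117 \right)} - 49642\right) \left(l{\left(c{\left(-5,6 \right)} \right)} + 9058\right) = \left(2 \cdot 117 - 49642\right) \left(\frac{2575 + 25 \left(-4 - -5\right) + 92 \left(-4 - -5\right)^{2}}{50 \left(-4 - -5\right)^{2}} + 9058\right) = \left(234 - 49642\right) \left(\frac{2575 + 25 \left(-4 + 5\right) + 92 \left(-4 + 5\right)^{2}}{50 \left(-4 + 5\right)^{2}} + 9058\right) = - 49408 \left(\frac{2575 + 25 \cdot 1 + 92 \cdot 1^{2}}{50 \cdot 1} + 9058\right) = - 49408 \left(\frac{1}{50} \cdot 1 \left(2575 + 25 + 92 \cdot 1\right) + 9058\right) = - 49408 \left(\frac{1}{50} \cdot 1 \left(2575 + 25 + 92\right) + 9058\right) = - 49408 \left(\frac{1}{50} \cdot 1 \cdot 2692 + 9058\right) = - 49408 \left(\frac{1346}{25} + 9058\right) = \left(-49408\right) \frac{227796}{25} = - \frac{11254944768}{25}$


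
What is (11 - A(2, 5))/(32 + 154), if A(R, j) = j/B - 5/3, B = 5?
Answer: 35/558 ≈ 0.062724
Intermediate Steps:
A(R, j) = -5/3 + j/5 (A(R, j) = j/5 - 5/3 = -5/3 + j/5)
(11 - A(2, 5))/(32 + 154) = (11 - (-5/3 + (⅕)*5))/(32 + 154) = (11 - (-5/3 + 1))/186 = (11 - 1*(-⅔))*(1/186) = (11 + ⅔)*(1/186) = (35/3)*(1/186) = 35/558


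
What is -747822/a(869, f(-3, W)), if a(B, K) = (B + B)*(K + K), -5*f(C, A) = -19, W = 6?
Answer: -1869555/33022 ≈ -56.615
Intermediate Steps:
f(C, A) = 19/5 (f(C, A) = -⅕*(-19) = 19/5)
a(B, K) = 4*B*K (a(B, K) = (2*B)*(2*K) = 4*B*K)
-747822/a(869, f(-3, W)) = -747822/(4*869*(19/5)) = -747822/66044/5 = -747822*5/66044 = -1869555/33022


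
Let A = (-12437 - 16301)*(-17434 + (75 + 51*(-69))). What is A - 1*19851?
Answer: 599972113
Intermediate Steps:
A = 599991964 (A = -28738*(-17434 + (75 - 3519)) = -28738*(-17434 - 3444) = -28738*(-20878) = 599991964)
A - 1*19851 = 599991964 - 1*19851 = 599991964 - 19851 = 599972113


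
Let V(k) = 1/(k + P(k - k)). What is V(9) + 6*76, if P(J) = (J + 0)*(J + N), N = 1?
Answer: 4105/9 ≈ 456.11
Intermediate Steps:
P(J) = J*(1 + J) (P(J) = (J + 0)*(J + 1) = J*(1 + J))
V(k) = 1/k (V(k) = 1/(k + (k - k)*(1 + (k - k))) = 1/(k + 0*(1 + 0)) = 1/(k + 0*1) = 1/(k + 0) = 1/k)
V(9) + 6*76 = 1/9 + 6*76 = ⅑ + 456 = 4105/9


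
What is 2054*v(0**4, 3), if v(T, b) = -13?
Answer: -26702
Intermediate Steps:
2054*v(0**4, 3) = 2054*(-13) = -26702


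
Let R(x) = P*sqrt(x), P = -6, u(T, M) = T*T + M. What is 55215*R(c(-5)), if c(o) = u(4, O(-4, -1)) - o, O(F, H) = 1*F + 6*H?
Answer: -331290*sqrt(11) ≈ -1.0988e+6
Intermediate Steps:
O(F, H) = F + 6*H
u(T, M) = M + T**2 (u(T, M) = T**2 + M = M + T**2)
c(o) = 6 - o (c(o) = ((-4 + 6*(-1)) + 4**2) - o = ((-4 - 6) + 16) - o = (-10 + 16) - o = 6 - o)
R(x) = -6*sqrt(x)
55215*R(c(-5)) = 55215*(-6*sqrt(6 - 1*(-5))) = 55215*(-6*sqrt(6 + 5)) = 55215*(-6*sqrt(11)) = -331290*sqrt(11)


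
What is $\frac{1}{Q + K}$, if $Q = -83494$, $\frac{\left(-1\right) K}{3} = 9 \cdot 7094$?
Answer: $- \frac{1}{275032} \approx -3.6359 \cdot 10^{-6}$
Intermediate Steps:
$K = -191538$ ($K = - 3 \cdot 9 \cdot 7094 = \left(-3\right) 63846 = -191538$)
$\frac{1}{Q + K} = \frac{1}{-83494 - 191538} = \frac{1}{-275032} = - \frac{1}{275032}$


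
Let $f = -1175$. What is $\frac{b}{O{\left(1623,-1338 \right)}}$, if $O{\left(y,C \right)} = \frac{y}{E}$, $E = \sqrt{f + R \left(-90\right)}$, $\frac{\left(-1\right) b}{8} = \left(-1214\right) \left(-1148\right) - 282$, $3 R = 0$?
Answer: $- \frac{55735600 i \sqrt{47}}{1623} \approx - 2.3543 \cdot 10^{5} i$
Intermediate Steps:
$R = 0$ ($R = \frac{1}{3} \cdot 0 = 0$)
$b = -11147120$ ($b = - 8 \left(\left(-1214\right) \left(-1148\right) - 282\right) = - 8 \left(1393672 - 282\right) = \left(-8\right) 1393390 = -11147120$)
$E = 5 i \sqrt{47}$ ($E = \sqrt{-1175 + 0 \left(-90\right)} = \sqrt{-1175 + 0} = \sqrt{-1175} = 5 i \sqrt{47} \approx 34.278 i$)
$O{\left(y,C \right)} = - \frac{i y \sqrt{47}}{235}$ ($O{\left(y,C \right)} = \frac{y}{5 i \sqrt{47}} = y \left(- \frac{i \sqrt{47}}{235}\right) = - \frac{i y \sqrt{47}}{235}$)
$\frac{b}{O{\left(1623,-1338 \right)}} = - \frac{11147120}{\left(- \frac{1}{235}\right) i 1623 \sqrt{47}} = - \frac{11147120}{\left(- \frac{1623}{235}\right) i \sqrt{47}} = - 11147120 \frac{5 i \sqrt{47}}{1623} = - \frac{55735600 i \sqrt{47}}{1623}$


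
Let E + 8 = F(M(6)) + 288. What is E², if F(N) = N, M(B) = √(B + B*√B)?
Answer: (280 + √6*√(1 + √6))² ≈ 80968.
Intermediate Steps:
M(B) = √(B + B^(3/2))
E = 280 + √(6 + 6*√6) (E = -8 + (√(6 + 6^(3/2)) + 288) = -8 + (√(6 + 6*√6) + 288) = -8 + (288 + √(6 + 6*√6)) = 280 + √(6 + 6*√6) ≈ 284.55)
E² = (280 + √(6 + 6*√6))²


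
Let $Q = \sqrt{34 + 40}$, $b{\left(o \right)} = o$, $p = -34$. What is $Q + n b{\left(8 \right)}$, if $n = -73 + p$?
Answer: $-856 + \sqrt{74} \approx -847.4$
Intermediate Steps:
$Q = \sqrt{74} \approx 8.6023$
$n = -107$ ($n = -73 - 34 = -107$)
$Q + n b{\left(8 \right)} = \sqrt{74} - 856 = -856 + \sqrt{74}$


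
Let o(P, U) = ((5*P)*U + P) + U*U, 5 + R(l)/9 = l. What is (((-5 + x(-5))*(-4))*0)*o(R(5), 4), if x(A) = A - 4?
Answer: 0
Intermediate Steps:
R(l) = -45 + 9*l
x(A) = -4 + A
o(P, U) = P + U**2 + 5*P*U (o(P, U) = (5*P*U + P) + U**2 = (P + 5*P*U) + U**2 = P + U**2 + 5*P*U)
(((-5 + x(-5))*(-4))*0)*o(R(5), 4) = (((-5 + (-4 - 5))*(-4))*0)*((-45 + 9*5) + 4**2 + 5*(-45 + 9*5)*4) = (((-5 - 9)*(-4))*0)*((-45 + 45) + 16 + 5*(-45 + 45)*4) = (-14*(-4)*0)*(0 + 16 + 5*0*4) = (56*0)*(0 + 16 + 0) = 0*16 = 0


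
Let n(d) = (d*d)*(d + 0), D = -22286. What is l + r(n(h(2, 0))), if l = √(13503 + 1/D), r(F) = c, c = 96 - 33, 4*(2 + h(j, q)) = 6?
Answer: 63 + √6706478221102/22286 ≈ 179.20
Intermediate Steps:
h(j, q) = -½ (h(j, q) = -2 + (¼)*6 = -2 + 3/2 = -½)
n(d) = d³ (n(d) = d²*d = d³)
c = 63
r(F) = 63
l = √6706478221102/22286 (l = √(13503 + 1/(-22286)) = √(13503 - 1/22286) = √(300927857/22286) = √6706478221102/22286 ≈ 116.20)
l + r(n(h(2, 0))) = √6706478221102/22286 + 63 = 63 + √6706478221102/22286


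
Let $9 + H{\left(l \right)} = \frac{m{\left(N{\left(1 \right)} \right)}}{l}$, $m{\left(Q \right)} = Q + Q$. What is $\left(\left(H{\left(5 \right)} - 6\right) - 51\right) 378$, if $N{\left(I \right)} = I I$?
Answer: $- \frac{123984}{5} \approx -24797.0$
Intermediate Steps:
$N{\left(I \right)} = I^{2}$
$m{\left(Q \right)} = 2 Q$
$H{\left(l \right)} = -9 + \frac{2}{l}$ ($H{\left(l \right)} = -9 + \frac{2 \cdot 1^{2}}{l} = -9 + \frac{2 \cdot 1}{l} = -9 + \frac{2}{l}$)
$\left(\left(H{\left(5 \right)} - 6\right) - 51\right) 378 = \left(\left(\left(-9 + \frac{2}{5}\right) - 6\right) - 51\right) 378 = \left(\left(- \frac{43}{5} - 6\right) - 51\right) 378 = \left(- \frac{73}{5} - 51\right) 378 = \left(- \frac{328}{5}\right) 378 = - \frac{123984}{5}$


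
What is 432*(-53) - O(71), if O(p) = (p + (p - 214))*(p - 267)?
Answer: -37008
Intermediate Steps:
O(p) = (-267 + p)*(-214 + 2*p) (O(p) = (p + (-214 + p))*(-267 + p) = (-214 + 2*p)*(-267 + p) = (-267 + p)*(-214 + 2*p))
432*(-53) - O(71) = 432*(-53) - (57138 - 748*71 + 2*71**2) = -22896 - (57138 - 53108 + 2*5041) = -22896 - (57138 - 53108 + 10082) = -22896 - 1*14112 = -22896 - 14112 = -37008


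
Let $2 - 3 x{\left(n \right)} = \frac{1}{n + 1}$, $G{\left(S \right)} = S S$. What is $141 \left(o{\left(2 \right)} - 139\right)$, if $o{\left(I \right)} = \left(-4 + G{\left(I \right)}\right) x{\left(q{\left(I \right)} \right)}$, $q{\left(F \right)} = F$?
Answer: $-19599$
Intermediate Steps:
$G{\left(S \right)} = S^{2}$
$x{\left(n \right)} = \frac{2}{3} - \frac{1}{3 \left(1 + n\right)}$ ($x{\left(n \right)} = \frac{2}{3} - \frac{1}{3 \left(n + 1\right)} = \frac{2}{3} - \frac{1}{3 \left(1 + n\right)}$)
$o{\left(I \right)} = \frac{\left(1 + 2 I\right) \left(-4 + I^{2}\right)}{3 \left(1 + I\right)}$ ($o{\left(I \right)} = \left(-4 + I^{2}\right) \frac{1 + 2 I}{3 \left(1 + I\right)} = \frac{\left(1 + 2 I\right) \left(-4 + I^{2}\right)}{3 \left(1 + I\right)}$)
$141 \left(o{\left(2 \right)} - 139\right) = 141 \left(\frac{\left(1 + 2 \cdot 2\right) \left(-4 + 2^{2}\right)}{3 \left(1 + 2\right)} - 139\right) = 141 \left(\frac{\left(1 + 4\right) \left(-4 + 4\right)}{3 \cdot 3} - 139\right) = 141 \left(\frac{1}{3} \cdot \frac{1}{3} \cdot 5 \cdot 0 - 139\right) = 141 \left(0 - 139\right) = 141 \left(-139\right) = -19599$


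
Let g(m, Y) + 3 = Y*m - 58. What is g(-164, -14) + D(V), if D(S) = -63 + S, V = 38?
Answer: 2210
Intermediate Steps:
g(m, Y) = -61 + Y*m (g(m, Y) = -3 + (Y*m - 58) = -3 + (-58 + Y*m) = -61 + Y*m)
g(-164, -14) + D(V) = (-61 - 14*(-164)) + (-63 + 38) = (-61 + 2296) - 25 = 2235 - 25 = 2210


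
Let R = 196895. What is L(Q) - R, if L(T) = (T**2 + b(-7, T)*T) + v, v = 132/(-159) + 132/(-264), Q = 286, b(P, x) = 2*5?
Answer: -11897475/106 ≈ -1.1224e+5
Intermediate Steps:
b(P, x) = 10
v = -141/106 (v = 132*(-1/159) + 132*(-1/264) = -44/53 - 1/2 = -141/106 ≈ -1.3302)
L(T) = -141/106 + T**2 + 10*T (L(T) = (T**2 + 10*T) - 141/106 = -141/106 + T**2 + 10*T)
L(Q) - R = (-141/106 + 286**2 + 10*286) - 1*196895 = (-141/106 + 81796 + 2860) - 196895 = 8973395/106 - 196895 = -11897475/106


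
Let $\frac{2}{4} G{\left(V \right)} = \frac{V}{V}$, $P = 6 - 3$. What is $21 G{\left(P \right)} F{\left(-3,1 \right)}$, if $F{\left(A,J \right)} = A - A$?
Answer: $0$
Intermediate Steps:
$F{\left(A,J \right)} = 0$
$P = 3$
$G{\left(V \right)} = 2$ ($G{\left(V \right)} = 2 \frac{V}{V} = 2 \cdot 1 = 2$)
$21 G{\left(P \right)} F{\left(-3,1 \right)} = 21 \cdot 2 \cdot 0 = 42 \cdot 0 = 0$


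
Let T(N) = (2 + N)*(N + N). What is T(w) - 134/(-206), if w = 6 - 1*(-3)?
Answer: 20461/103 ≈ 198.65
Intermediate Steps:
w = 9 (w = 6 + 3 = 9)
T(N) = 2*N*(2 + N) (T(N) = (2 + N)*(2*N) = 2*N*(2 + N))
T(w) - 134/(-206) = 2*9*(2 + 9) - 134/(-206) = 2*9*11 - 134*(-1/206) = 198 + 67/103 = 20461/103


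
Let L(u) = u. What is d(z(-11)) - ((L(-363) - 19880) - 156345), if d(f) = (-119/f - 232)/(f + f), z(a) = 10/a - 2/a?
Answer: 22609281/128 ≈ 1.7664e+5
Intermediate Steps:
z(a) = 8/a
d(f) = (-232 - 119/f)/(2*f) (d(f) = (-232 - 119/f)/((2*f)) = (-232 - 119/f)*(1/(2*f)) = (-232 - 119/f)/(2*f))
d(z(-11)) - ((L(-363) - 19880) - 156345) = (-119 - 1856/(-11))/(2*(8/(-11))²) - ((-363 - 19880) - 156345) = (-119 - 1856*(-1)/11)/(2*(8*(-1/11))²) - (-20243 - 156345) = (-119 - 232*(-8/11))/(2*(-8/11)²) - 1*(-176588) = (½)*(121/64)*(-119 + 1856/11) + 176588 = (½)*(121/64)*(547/11) + 176588 = 6017/128 + 176588 = 22609281/128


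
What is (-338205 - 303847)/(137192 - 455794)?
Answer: 321026/159301 ≈ 2.0152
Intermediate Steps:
(-338205 - 303847)/(137192 - 455794) = -642052/(-318602) = -642052*(-1/318602) = 321026/159301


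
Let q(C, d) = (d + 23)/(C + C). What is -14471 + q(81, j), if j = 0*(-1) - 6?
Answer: -2344285/162 ≈ -14471.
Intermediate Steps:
j = -6 (j = 0 - 6 = -6)
q(C, d) = (23 + d)/(2*C) (q(C, d) = (23 + d)/((2*C)) = (23 + d)*(1/(2*C)) = (23 + d)/(2*C))
-14471 + q(81, j) = -14471 + (½)*(23 - 6)/81 = -14471 + (½)*(1/81)*17 = -14471 + 17/162 = -2344285/162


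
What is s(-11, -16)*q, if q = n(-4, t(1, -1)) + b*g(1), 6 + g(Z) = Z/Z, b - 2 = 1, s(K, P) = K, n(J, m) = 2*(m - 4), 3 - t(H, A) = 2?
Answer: 231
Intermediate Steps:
t(H, A) = 1 (t(H, A) = 3 - 1*2 = 3 - 2 = 1)
n(J, m) = -8 + 2*m (n(J, m) = 2*(-4 + m) = -8 + 2*m)
b = 3 (b = 2 + 1 = 3)
g(Z) = -5 (g(Z) = -6 + Z/Z = -6 + 1 = -5)
q = -21 (q = (-8 + 2*1) + 3*(-5) = (-8 + 2) - 15 = -6 - 15 = -21)
s(-11, -16)*q = -11*(-21) = 231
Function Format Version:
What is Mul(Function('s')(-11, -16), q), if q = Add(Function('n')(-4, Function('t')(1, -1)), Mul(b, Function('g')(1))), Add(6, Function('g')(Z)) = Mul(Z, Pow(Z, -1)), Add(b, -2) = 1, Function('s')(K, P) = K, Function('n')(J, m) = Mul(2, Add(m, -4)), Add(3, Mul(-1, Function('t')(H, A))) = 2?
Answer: 231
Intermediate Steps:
Function('t')(H, A) = 1 (Function('t')(H, A) = Add(3, Mul(-1, 2)) = Add(3, -2) = 1)
Function('n')(J, m) = Add(-8, Mul(2, m)) (Function('n')(J, m) = Mul(2, Add(-4, m)) = Add(-8, Mul(2, m)))
b = 3 (b = Add(2, 1) = 3)
Function('g')(Z) = -5 (Function('g')(Z) = Add(-6, Mul(Z, Pow(Z, -1))) = Add(-6, 1) = -5)
q = -21 (q = Add(Add(-8, Mul(2, 1)), Mul(3, -5)) = Add(Add(-8, 2), -15) = Add(-6, -15) = -21)
Mul(Function('s')(-11, -16), q) = Mul(-11, -21) = 231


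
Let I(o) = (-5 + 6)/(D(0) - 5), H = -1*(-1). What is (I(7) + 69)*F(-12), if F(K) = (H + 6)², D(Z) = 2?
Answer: 10094/3 ≈ 3364.7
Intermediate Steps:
H = 1
F(K) = 49 (F(K) = (1 + 6)² = 7² = 49)
I(o) = -⅓ (I(o) = (-5 + 6)/(2 - 5) = 1/(-3) = 1*(-⅓) = -⅓)
(I(7) + 69)*F(-12) = (-⅓ + 69)*49 = (206/3)*49 = 10094/3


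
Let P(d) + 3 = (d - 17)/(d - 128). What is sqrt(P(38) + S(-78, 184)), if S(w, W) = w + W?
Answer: sqrt(92490)/30 ≈ 10.137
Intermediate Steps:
P(d) = -3 + (-17 + d)/(-128 + d) (P(d) = -3 + (d - 17)/(d - 128) = -3 + (-17 + d)/(-128 + d))
S(w, W) = W + w
sqrt(P(38) + S(-78, 184)) = sqrt((367 - 2*38)/(-128 + 38) + (184 - 78)) = sqrt((367 - 76)/(-90) + 106) = sqrt(-1/90*291 + 106) = sqrt(-97/30 + 106) = sqrt(3083/30) = sqrt(92490)/30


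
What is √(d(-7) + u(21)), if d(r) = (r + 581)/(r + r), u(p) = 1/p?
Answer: 2*I*√4515/21 ≈ 6.3994*I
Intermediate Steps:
d(r) = (581 + r)/(2*r) (d(r) = (581 + r)/((2*r)) = (581 + r)*(1/(2*r)) = (581 + r)/(2*r))
√(d(-7) + u(21)) = √((½)*(581 - 7)/(-7) + 1/21) = √((½)*(-⅐)*574 + 1/21) = √(-41 + 1/21) = √(-860/21) = 2*I*√4515/21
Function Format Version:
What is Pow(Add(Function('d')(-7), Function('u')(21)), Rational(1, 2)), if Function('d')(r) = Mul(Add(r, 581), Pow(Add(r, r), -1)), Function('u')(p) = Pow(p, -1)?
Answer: Mul(Rational(2, 21), I, Pow(4515, Rational(1, 2))) ≈ Mul(6.3994, I)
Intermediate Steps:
Function('d')(r) = Mul(Rational(1, 2), Pow(r, -1), Add(581, r)) (Function('d')(r) = Mul(Add(581, r), Pow(Mul(2, r), -1)) = Mul(Add(581, r), Mul(Rational(1, 2), Pow(r, -1))) = Mul(Rational(1, 2), Pow(r, -1), Add(581, r)))
Pow(Add(Function('d')(-7), Function('u')(21)), Rational(1, 2)) = Pow(Add(Mul(Rational(1, 2), Pow(-7, -1), Add(581, -7)), Pow(21, -1)), Rational(1, 2)) = Pow(Add(Mul(Rational(1, 2), Rational(-1, 7), 574), Rational(1, 21)), Rational(1, 2)) = Pow(Add(-41, Rational(1, 21)), Rational(1, 2)) = Pow(Rational(-860, 21), Rational(1, 2)) = Mul(Rational(2, 21), I, Pow(4515, Rational(1, 2)))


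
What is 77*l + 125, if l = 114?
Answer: 8903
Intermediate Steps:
77*l + 125 = 77*114 + 125 = 8778 + 125 = 8903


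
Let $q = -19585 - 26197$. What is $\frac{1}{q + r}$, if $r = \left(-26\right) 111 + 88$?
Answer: $- \frac{1}{48580} \approx -2.0585 \cdot 10^{-5}$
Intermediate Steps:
$q = -45782$
$r = -2798$ ($r = -2886 + 88 = -2798$)
$\frac{1}{q + r} = \frac{1}{-45782 - 2798} = \frac{1}{-48580} = - \frac{1}{48580}$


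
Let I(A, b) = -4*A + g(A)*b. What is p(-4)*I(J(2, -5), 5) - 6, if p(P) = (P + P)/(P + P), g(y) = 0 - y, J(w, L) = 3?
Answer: -33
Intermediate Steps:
g(y) = -y
p(P) = 1 (p(P) = (2*P)/((2*P)) = (2*P)*(1/(2*P)) = 1)
I(A, b) = -4*A - A*b (I(A, b) = -4*A + (-A)*b = -4*A - A*b)
p(-4)*I(J(2, -5), 5) - 6 = 1*(3*(-4 - 1*5)) - 6 = 1*(3*(-4 - 5)) - 6 = 1*(3*(-9)) - 6 = 1*(-27) - 6 = -27 - 6 = -33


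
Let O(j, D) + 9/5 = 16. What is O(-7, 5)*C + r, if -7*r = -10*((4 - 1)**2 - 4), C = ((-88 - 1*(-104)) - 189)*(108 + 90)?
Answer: -17023988/35 ≈ -4.8640e+5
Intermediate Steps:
O(j, D) = 71/5 (O(j, D) = -9/5 + 16 = 71/5)
C = -34254 (C = ((-88 + 104) - 189)*198 = (16 - 189)*198 = -173*198 = -34254)
r = 50/7 (r = -(-10)*((4 - 1)**2 - 4)/7 = -(-10)*(3**2 - 4)/7 = -(-10)*(9 - 4)/7 = -(-10)*5/7 = -1/7*(-50) = 50/7 ≈ 7.1429)
O(-7, 5)*C + r = (71/5)*(-34254) + 50/7 = -2432034/5 + 50/7 = -17023988/35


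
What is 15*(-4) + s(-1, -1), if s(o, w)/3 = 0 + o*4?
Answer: -72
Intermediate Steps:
s(o, w) = 12*o (s(o, w) = 3*(0 + o*4) = 3*(0 + 4*o) = 3*(4*o) = 12*o)
15*(-4) + s(-1, -1) = 15*(-4) + 12*(-1) = -60 - 12 = -72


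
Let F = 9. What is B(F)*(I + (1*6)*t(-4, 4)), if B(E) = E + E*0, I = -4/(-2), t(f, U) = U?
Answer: 234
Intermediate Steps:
I = 2 (I = -½*(-4) = 2)
B(E) = E (B(E) = E + 0 = E)
B(F)*(I + (1*6)*t(-4, 4)) = 9*(2 + (1*6)*4) = 9*(2 + 6*4) = 9*(2 + 24) = 9*26 = 234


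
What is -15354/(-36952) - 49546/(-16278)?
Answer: 520189051/150376164 ≈ 3.4593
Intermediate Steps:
-15354/(-36952) - 49546/(-16278) = -15354*(-1/36952) - 49546*(-1/16278) = 7677/18476 + 24773/8139 = 520189051/150376164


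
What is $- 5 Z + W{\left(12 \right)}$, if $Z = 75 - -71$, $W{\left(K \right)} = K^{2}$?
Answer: $-586$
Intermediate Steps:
$Z = 146$ ($Z = 75 + 71 = 146$)
$- 5 Z + W{\left(12 \right)} = \left(-5\right) 146 + 12^{2} = -730 + 144 = -586$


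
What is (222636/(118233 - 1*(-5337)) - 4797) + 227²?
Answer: 962482646/20595 ≈ 46734.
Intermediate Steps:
(222636/(118233 - 1*(-5337)) - 4797) + 227² = (222636/(118233 + 5337) - 4797) + 51529 = (222636/123570 - 4797) + 51529 = (222636*(1/123570) - 4797) + 51529 = (37106/20595 - 4797) + 51529 = -98757109/20595 + 51529 = 962482646/20595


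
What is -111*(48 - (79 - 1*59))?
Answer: -3108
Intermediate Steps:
-111*(48 - (79 - 1*59)) = -111*(48 - (79 - 59)) = -111*(48 - 1*20) = -111*(48 - 20) = -111*28 = -3108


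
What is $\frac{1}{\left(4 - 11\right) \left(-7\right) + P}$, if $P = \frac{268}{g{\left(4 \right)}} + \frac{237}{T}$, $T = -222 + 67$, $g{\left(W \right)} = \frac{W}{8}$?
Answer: $\frac{155}{90438} \approx 0.0017139$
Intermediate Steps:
$g{\left(W \right)} = \frac{W}{8}$ ($g{\left(W \right)} = W \frac{1}{8} = \frac{W}{8}$)
$T = -155$
$P = \frac{82843}{155}$ ($P = \frac{268}{\frac{1}{8} \cdot 4} + \frac{237}{-155} = 268 \frac{1}{\frac{1}{2}} + 237 \left(- \frac{1}{155}\right) = 268 \cdot 2 - \frac{237}{155} = 536 - \frac{237}{155} = \frac{82843}{155} \approx 534.47$)
$\frac{1}{\left(4 - 11\right) \left(-7\right) + P} = \frac{1}{\left(4 - 11\right) \left(-7\right) + \frac{82843}{155}} = \frac{1}{\left(-7\right) \left(-7\right) + \frac{82843}{155}} = \frac{1}{49 + \frac{82843}{155}} = \frac{1}{\frac{90438}{155}} = \frac{155}{90438}$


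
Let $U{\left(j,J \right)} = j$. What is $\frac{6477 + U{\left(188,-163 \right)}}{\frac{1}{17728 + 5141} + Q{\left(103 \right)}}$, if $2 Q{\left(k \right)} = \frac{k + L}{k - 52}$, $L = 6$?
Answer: $\frac{5182344090}{830941} \approx 6236.7$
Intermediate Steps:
$Q{\left(k \right)} = \frac{6 + k}{2 \left(-52 + k\right)}$ ($Q{\left(k \right)} = \frac{\left(k + 6\right) \frac{1}{k - 52}}{2} = \frac{\left(6 + k\right) \frac{1}{-52 + k}}{2} = \frac{\frac{1}{-52 + k} \left(6 + k\right)}{2} = \frac{6 + k}{2 \left(-52 + k\right)}$)
$\frac{6477 + U{\left(188,-163 \right)}}{\frac{1}{17728 + 5141} + Q{\left(103 \right)}} = \frac{6477 + 188}{\frac{1}{17728 + 5141} + \frac{6 + 103}{2 \left(-52 + 103\right)}} = \frac{6665}{\frac{1}{22869} + \frac{1}{2} \cdot \frac{1}{51} \cdot 109} = \frac{6665}{\frac{1}{22869} + \frac{109}{102}} = \frac{6665}{\frac{830941}{777546}} = 6665 \cdot \frac{777546}{830941} = \frac{5182344090}{830941}$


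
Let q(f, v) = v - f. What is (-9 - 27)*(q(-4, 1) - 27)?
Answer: 792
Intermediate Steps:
(-9 - 27)*(q(-4, 1) - 27) = (-9 - 27)*((1 - 1*(-4)) - 27) = -36*((1 + 4) - 27) = -36*(5 - 27) = -36*(-22) = 792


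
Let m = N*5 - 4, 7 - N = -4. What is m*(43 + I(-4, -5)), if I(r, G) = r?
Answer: 1989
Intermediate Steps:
N = 11 (N = 7 - 1*(-4) = 7 + 4 = 11)
m = 51 (m = 11*5 - 4 = 55 - 4 = 51)
m*(43 + I(-4, -5)) = 51*(43 - 4) = 51*39 = 1989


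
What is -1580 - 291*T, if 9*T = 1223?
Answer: -123371/3 ≈ -41124.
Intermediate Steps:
T = 1223/9 (T = (⅑)*1223 = 1223/9 ≈ 135.89)
-1580 - 291*T = -1580 - 291*1223/9 = -1580 - 118631/3 = -123371/3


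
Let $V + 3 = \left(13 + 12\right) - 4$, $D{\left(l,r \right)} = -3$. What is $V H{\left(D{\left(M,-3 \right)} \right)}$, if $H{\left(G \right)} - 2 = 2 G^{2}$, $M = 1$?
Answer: $360$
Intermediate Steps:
$V = 18$ ($V = -3 + \left(\left(13 + 12\right) - 4\right) = -3 + \left(25 - 4\right) = -3 + 21 = 18$)
$H{\left(G \right)} = 2 + 2 G^{2}$
$V H{\left(D{\left(M,-3 \right)} \right)} = 18 \left(2 + 2 \left(-3\right)^{2}\right) = 18 \left(2 + 2 \cdot 9\right) = 18 \left(2 + 18\right) = 18 \cdot 20 = 360$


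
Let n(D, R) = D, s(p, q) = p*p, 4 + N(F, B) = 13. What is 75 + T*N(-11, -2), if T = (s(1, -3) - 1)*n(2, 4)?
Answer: 75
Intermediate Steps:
N(F, B) = 9 (N(F, B) = -4 + 13 = 9)
s(p, q) = p**2
T = 0 (T = (1**2 - 1)*2 = (1 - 1)*2 = 0*2 = 0)
75 + T*N(-11, -2) = 75 + 0*9 = 75 + 0 = 75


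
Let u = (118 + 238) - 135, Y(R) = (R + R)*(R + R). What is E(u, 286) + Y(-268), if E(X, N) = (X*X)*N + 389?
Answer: 14256211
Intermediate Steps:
Y(R) = 4*R² (Y(R) = (2*R)*(2*R) = 4*R²)
u = 221 (u = 356 - 135 = 221)
E(X, N) = 389 + N*X² (E(X, N) = X²*N + 389 = N*X² + 389 = 389 + N*X²)
E(u, 286) + Y(-268) = (389 + 286*221²) + 4*(-268)² = (389 + 286*48841) + 4*71824 = (389 + 13968526) + 287296 = 13968915 + 287296 = 14256211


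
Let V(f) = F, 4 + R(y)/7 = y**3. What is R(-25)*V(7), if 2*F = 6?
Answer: -328209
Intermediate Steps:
F = 3 (F = (1/2)*6 = 3)
R(y) = -28 + 7*y**3
V(f) = 3
R(-25)*V(7) = (-28 + 7*(-25)**3)*3 = (-28 + 7*(-15625))*3 = (-28 - 109375)*3 = -109403*3 = -328209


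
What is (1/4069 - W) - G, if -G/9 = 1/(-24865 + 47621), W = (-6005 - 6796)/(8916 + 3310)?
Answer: 593011918283/566028124532 ≈ 1.0477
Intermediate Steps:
W = -12801/12226 ≈ -1.0470
G = -9/22756 (G = -9/(-24865 + 47621) = -9/22756 ≈ -0.00039550)
(1/4069 - W) - G = (1/4069 - 1*(-12801/12226)) - 1*(-9/22756) = (1/4069 + 12801/12226) + 9/22756 = 52099495/49747594 + 9/22756 = 593011918283/566028124532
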